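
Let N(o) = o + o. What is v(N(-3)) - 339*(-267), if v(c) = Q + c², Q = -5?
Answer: 90544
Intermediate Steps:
N(o) = 2*o
v(c) = -5 + c²
v(N(-3)) - 339*(-267) = (-5 + (2*(-3))²) - 339*(-267) = (-5 + (-6)²) + 90513 = (-5 + 36) + 90513 = 31 + 90513 = 90544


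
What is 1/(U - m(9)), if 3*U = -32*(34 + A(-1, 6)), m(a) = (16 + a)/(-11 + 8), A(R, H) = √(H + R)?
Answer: -3189/1124849 + 96*√5/1124849 ≈ -0.0026442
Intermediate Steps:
m(a) = -16/3 - a/3 (m(a) = (16 + a)/(-3) = (16 + a)*(-⅓) = -16/3 - a/3)
U = -1088/3 - 32*√5/3 (U = (-32*(34 + √(6 - 1)))/3 = (-32*(34 + √5))/3 = (-1088 - 32*√5)/3 = -1088/3 - 32*√5/3 ≈ -386.52)
1/(U - m(9)) = 1/((-1088/3 - 32*√5/3) - (-16/3 - ⅓*9)) = 1/((-1088/3 - 32*√5/3) - (-16/3 - 3)) = 1/((-1088/3 - 32*√5/3) - 1*(-25/3)) = 1/((-1088/3 - 32*√5/3) + 25/3) = 1/(-1063/3 - 32*√5/3)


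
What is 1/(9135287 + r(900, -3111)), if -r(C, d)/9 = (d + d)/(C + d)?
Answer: 737/6732687853 ≈ 1.0947e-7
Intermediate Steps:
r(C, d) = -18*d/(C + d) (r(C, d) = -9*(d + d)/(C + d) = -9*2*d/(C + d) = -18*d/(C + d))
1/(9135287 + r(900, -3111)) = 1/(9135287 - 18*(-3111)/(900 - 3111)) = 1/(9135287 - 18*(-3111)/(-2211)) = 1/(9135287 - 18*(-3111)*(-1/2211)) = 1/(9135287 - 18666/737) = 1/(6732687853/737) = 737/6732687853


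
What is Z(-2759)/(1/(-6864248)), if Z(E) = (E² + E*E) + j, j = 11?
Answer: -104502499066904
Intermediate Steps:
Z(E) = 11 + 2*E² (Z(E) = (E² + E*E) + 11 = (E² + E²) + 11 = 2*E² + 11 = 11 + 2*E²)
Z(-2759)/(1/(-6864248)) = (11 + 2*(-2759)²)/(1/(-6864248)) = (11 + 2*7612081)/(-1/6864248) = (11 + 15224162)*(-6864248) = 15224173*(-6864248) = -104502499066904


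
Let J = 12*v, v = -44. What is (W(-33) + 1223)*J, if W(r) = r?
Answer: -628320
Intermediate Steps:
J = -528 (J = 12*(-44) = -528)
(W(-33) + 1223)*J = (-33 + 1223)*(-528) = 1190*(-528) = -628320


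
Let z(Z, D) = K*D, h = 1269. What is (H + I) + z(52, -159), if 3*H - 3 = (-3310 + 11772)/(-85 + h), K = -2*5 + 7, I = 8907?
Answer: 16671991/1776 ≈ 9387.4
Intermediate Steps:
K = -3 (K = -10 + 7 = -3)
H = 6007/1776 (H = 1 + ((-3310 + 11772)/(-85 + 1269))/3 = 1 + (8462/1184)/3 = 1 + (8462*(1/1184))/3 = 1 + (1/3)*(4231/592) = 1 + 4231/1776 = 6007/1776 ≈ 3.3823)
z(Z, D) = -3*D
(H + I) + z(52, -159) = (6007/1776 + 8907) - 3*(-159) = 15824839/1776 + 477 = 16671991/1776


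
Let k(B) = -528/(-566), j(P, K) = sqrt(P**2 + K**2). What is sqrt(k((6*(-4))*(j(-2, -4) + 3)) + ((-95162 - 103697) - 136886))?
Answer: I*sqrt(26889406593)/283 ≈ 579.43*I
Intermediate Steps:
j(P, K) = sqrt(K**2 + P**2)
k(B) = 264/283 (k(B) = -528*(-1/566) = 264/283)
sqrt(k((6*(-4))*(j(-2, -4) + 3)) + ((-95162 - 103697) - 136886)) = sqrt(264/283 + ((-95162 - 103697) - 136886)) = sqrt(264/283 + (-198859 - 136886)) = sqrt(264/283 - 335745) = sqrt(-95015571/283) = I*sqrt(26889406593)/283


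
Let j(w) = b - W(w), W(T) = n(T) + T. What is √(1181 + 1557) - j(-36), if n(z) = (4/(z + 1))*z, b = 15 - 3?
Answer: -1536/35 + 37*√2 ≈ 8.4402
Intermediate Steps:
b = 12
n(z) = 4*z/(1 + z) (n(z) = (4/(1 + z))*z = 4*z/(1 + z))
W(T) = T + 4*T/(1 + T) (W(T) = 4*T/(1 + T) + T = T + 4*T/(1 + T))
j(w) = 12 - w*(5 + w)/(1 + w)
√(1181 + 1557) - j(-36) = √(1181 + 1557) - (12 - 1*(-36)² + 7*(-36))/(1 - 36) = √2738 - (12 - 1*1296 - 252)/(-35) = 37*√2 - (-1)*(12 - 1296 - 252)/35 = 37*√2 - (-1)*(-1536)/35 = 37*√2 - 1*1536/35 = 37*√2 - 1536/35 = -1536/35 + 37*√2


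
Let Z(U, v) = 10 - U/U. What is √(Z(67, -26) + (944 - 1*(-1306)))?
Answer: 3*√251 ≈ 47.529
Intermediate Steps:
Z(U, v) = 9 (Z(U, v) = 10 - 1*1 = 10 - 1 = 9)
√(Z(67, -26) + (944 - 1*(-1306))) = √(9 + (944 - 1*(-1306))) = √(9 + (944 + 1306)) = √(9 + 2250) = √2259 = 3*√251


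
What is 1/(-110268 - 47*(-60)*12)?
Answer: -1/76428 ≈ -1.3084e-5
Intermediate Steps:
1/(-110268 - 47*(-60)*12) = 1/(-110268 + 2820*12) = 1/(-110268 + 33840) = 1/(-76428) = -1/76428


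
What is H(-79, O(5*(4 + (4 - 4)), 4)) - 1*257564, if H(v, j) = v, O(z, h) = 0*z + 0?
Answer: -257643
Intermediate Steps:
O(z, h) = 0 (O(z, h) = 0 + 0 = 0)
H(-79, O(5*(4 + (4 - 4)), 4)) - 1*257564 = -79 - 1*257564 = -79 - 257564 = -257643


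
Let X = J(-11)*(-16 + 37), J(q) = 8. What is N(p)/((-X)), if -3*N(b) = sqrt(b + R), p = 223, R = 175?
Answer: sqrt(398)/504 ≈ 0.039583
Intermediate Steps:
X = 168 (X = 8*(-16 + 37) = 8*21 = 168)
N(b) = -sqrt(175 + b)/3 (N(b) = -sqrt(b + 175)/3 = -sqrt(175 + b)/3)
N(p)/((-X)) = (-sqrt(175 + 223)/3)/((-1*168)) = -sqrt(398)/3/(-168) = -sqrt(398)/3*(-1/168) = sqrt(398)/504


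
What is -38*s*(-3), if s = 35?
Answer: 3990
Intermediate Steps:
-38*s*(-3) = -38*35*(-3) = -1330*(-3) = 3990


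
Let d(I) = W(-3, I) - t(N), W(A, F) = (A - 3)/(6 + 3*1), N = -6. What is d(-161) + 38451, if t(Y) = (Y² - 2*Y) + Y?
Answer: 115225/3 ≈ 38408.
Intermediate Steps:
t(Y) = Y² - Y
W(A, F) = -⅓ + A/9 (W(A, F) = (-3 + A)/(6 + 3) = (-3 + A)/9 = (-3 + A)*(⅑) = -⅓ + A/9)
d(I) = -128/3 (d(I) = (-⅓ + (⅑)*(-3)) - (-6)*(-1 - 6) = (-⅓ - ⅓) - (-6)*(-7) = -⅔ - 1*42 = -⅔ - 42 = -128/3)
d(-161) + 38451 = -128/3 + 38451 = 115225/3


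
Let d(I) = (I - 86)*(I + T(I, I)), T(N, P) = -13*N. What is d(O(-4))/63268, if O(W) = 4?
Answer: 984/15817 ≈ 0.062212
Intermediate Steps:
d(I) = -12*I*(-86 + I) (d(I) = (I - 86)*(I - 13*I) = (-86 + I)*(-12*I) = -12*I*(-86 + I))
d(O(-4))/63268 = (12*4*(86 - 1*4))/63268 = (12*4*(86 - 4))*(1/63268) = (12*4*82)*(1/63268) = 3936*(1/63268) = 984/15817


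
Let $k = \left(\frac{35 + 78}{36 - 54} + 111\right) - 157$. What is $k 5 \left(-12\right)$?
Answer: $\frac{9410}{3} \approx 3136.7$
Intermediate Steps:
$k = - \frac{941}{18}$ ($k = \left(\frac{113}{-18} + 111\right) - 157 = \left(113 \left(- \frac{1}{18}\right) + 111\right) - 157 = \left(- \frac{113}{18} + 111\right) - 157 = \frac{1885}{18} - 157 = - \frac{941}{18} \approx -52.278$)
$k 5 \left(-12\right) = - \frac{941 \cdot 5 \left(-12\right)}{18} = \left(- \frac{941}{18}\right) \left(-60\right) = \frac{9410}{3}$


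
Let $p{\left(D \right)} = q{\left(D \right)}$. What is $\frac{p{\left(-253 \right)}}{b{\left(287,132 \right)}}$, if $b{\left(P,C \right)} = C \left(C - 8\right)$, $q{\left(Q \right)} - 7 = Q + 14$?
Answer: $- \frac{29}{2046} \approx -0.014174$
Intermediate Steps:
$q{\left(Q \right)} = 21 + Q$ ($q{\left(Q \right)} = 7 + \left(Q + 14\right) = 7 + \left(14 + Q\right) = 21 + Q$)
$b{\left(P,C \right)} = C \left(-8 + C\right)$
$p{\left(D \right)} = 21 + D$
$\frac{p{\left(-253 \right)}}{b{\left(287,132 \right)}} = \frac{21 - 253}{132 \left(-8 + 132\right)} = - \frac{232}{132 \cdot 124} = - \frac{232}{16368} = \left(-232\right) \frac{1}{16368} = - \frac{29}{2046}$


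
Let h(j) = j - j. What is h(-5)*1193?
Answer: 0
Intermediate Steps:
h(j) = 0
h(-5)*1193 = 0*1193 = 0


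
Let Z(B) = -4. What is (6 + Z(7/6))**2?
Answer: 4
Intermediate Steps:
(6 + Z(7/6))**2 = (6 - 4)**2 = 2**2 = 4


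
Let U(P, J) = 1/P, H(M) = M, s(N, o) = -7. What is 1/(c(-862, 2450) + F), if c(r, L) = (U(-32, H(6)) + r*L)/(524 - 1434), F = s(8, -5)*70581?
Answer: -29120/14319650239 ≈ -2.0336e-6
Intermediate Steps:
F = -494067 (F = -7*70581 = -494067)
c(r, L) = 1/29120 - L*r/910 (c(r, L) = (1/(-32) + r*L)/(524 - 1434) = (-1/32 + L*r)/(-910) = (-1/32 + L*r)*(-1/910) = 1/29120 - L*r/910)
1/(c(-862, 2450) + F) = 1/((1/29120 - 1/910*2450*(-862)) - 494067) = 1/((1/29120 + 30170/13) - 494067) = 1/(67580801/29120 - 494067) = 1/(-14319650239/29120) = -29120/14319650239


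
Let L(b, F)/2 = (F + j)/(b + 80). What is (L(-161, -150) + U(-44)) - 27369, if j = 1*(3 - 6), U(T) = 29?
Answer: -246026/9 ≈ -27336.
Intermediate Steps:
j = -3 (j = 1*(-3) = -3)
L(b, F) = 2*(-3 + F)/(80 + b) (L(b, F) = 2*((F - 3)/(b + 80)) = 2*((-3 + F)/(80 + b)) = 2*(-3 + F)/(80 + b))
(L(-161, -150) + U(-44)) - 27369 = (2*(-3 - 150)/(80 - 161) + 29) - 27369 = (2*(-153)/(-81) + 29) - 27369 = (2*(-1/81)*(-153) + 29) - 27369 = (34/9 + 29) - 27369 = 295/9 - 27369 = -246026/9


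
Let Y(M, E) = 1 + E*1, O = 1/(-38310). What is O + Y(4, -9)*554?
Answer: -169789921/38310 ≈ -4432.0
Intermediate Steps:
O = -1/38310 ≈ -2.6103e-5
Y(M, E) = 1 + E
O + Y(4, -9)*554 = -1/38310 + (1 - 9)*554 = -1/38310 - 8*554 = -1/38310 - 4432 = -169789921/38310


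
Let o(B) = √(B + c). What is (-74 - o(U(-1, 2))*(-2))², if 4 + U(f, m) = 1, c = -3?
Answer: 5452 - 296*I*√6 ≈ 5452.0 - 725.05*I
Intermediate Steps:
U(f, m) = -3 (U(f, m) = -4 + 1 = -3)
o(B) = √(-3 + B) (o(B) = √(B - 3) = √(-3 + B))
(-74 - o(U(-1, 2))*(-2))² = (-74 - √(-3 - 3)*(-2))² = (-74 - √(-6)*(-2))² = (-74 - I*√6*(-2))² = (-74 + 2*I*√6)²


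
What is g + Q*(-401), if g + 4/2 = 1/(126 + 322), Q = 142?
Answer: -25510911/448 ≈ -56944.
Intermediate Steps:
g = -895/448 (g = -2 + 1/(126 + 322) = -2 + 1/448 = -895/448 ≈ -1.9978)
g + Q*(-401) = -895/448 + 142*(-401) = -895/448 - 56942 = -25510911/448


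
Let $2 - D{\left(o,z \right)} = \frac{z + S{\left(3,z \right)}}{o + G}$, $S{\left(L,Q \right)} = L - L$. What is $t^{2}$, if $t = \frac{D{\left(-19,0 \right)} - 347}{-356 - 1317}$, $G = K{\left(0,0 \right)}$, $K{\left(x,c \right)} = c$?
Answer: $\frac{119025}{2798929} \approx 0.042525$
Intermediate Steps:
$S{\left(L,Q \right)} = 0$
$G = 0$
$D{\left(o,z \right)} = 2 - \frac{z}{o}$ ($D{\left(o,z \right)} = 2 - \frac{z + 0}{o + 0} = 2 - \frac{z}{o}$)
$t = \frac{345}{1673}$ ($t = \frac{\left(2 - \frac{0}{-19}\right) - 347}{-356 - 1317} = \frac{\left(2 - 0 \left(- \frac{1}{19}\right)\right) - 347}{-1673} = \left(\left(2 + 0\right) - 347\right) \left(- \frac{1}{1673}\right) = \left(2 - 347\right) \left(- \frac{1}{1673}\right) = \left(-345\right) \left(- \frac{1}{1673}\right) = \frac{345}{1673} \approx 0.20622$)
$t^{2} = \left(\frac{345}{1673}\right)^{2} = \frac{119025}{2798929}$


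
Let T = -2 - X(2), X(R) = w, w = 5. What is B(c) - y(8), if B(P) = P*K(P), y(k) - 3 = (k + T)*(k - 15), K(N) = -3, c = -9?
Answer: 31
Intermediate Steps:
X(R) = 5
T = -7 (T = -2 - 1*5 = -2 - 5 = -7)
y(k) = 3 + (-15 + k)*(-7 + k) (y(k) = 3 + (k - 7)*(k - 15) = 3 + (-7 + k)*(-15 + k) = 3 + (-15 + k)*(-7 + k))
B(P) = -3*P (B(P) = P*(-3) = -3*P)
B(c) - y(8) = -3*(-9) - (108 + 8² - 22*8) = 27 - (108 + 64 - 176) = 27 - 1*(-4) = 27 + 4 = 31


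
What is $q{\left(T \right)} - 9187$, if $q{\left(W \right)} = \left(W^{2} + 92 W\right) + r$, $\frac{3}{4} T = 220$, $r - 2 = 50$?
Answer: $\frac{935065}{9} \approx 1.039 \cdot 10^{5}$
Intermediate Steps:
$r = 52$ ($r = 2 + 50 = 52$)
$T = \frac{880}{3}$ ($T = \frac{4}{3} \cdot 220 = \frac{880}{3} \approx 293.33$)
$q{\left(W \right)} = 52 + W^{2} + 92 W$ ($q{\left(W \right)} = \left(W^{2} + 92 W\right) + 52 = 52 + W^{2} + 92 W$)
$q{\left(T \right)} - 9187 = \left(52 + \left(\frac{880}{3}\right)^{2} + 92 \cdot \frac{880}{3}\right) - 9187 = \left(52 + \frac{774400}{9} + \frac{80960}{3}\right) - 9187 = \frac{1017748}{9} - 9187 = \frac{935065}{9}$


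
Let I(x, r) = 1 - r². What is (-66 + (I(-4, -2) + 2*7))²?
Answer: 3025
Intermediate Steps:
(-66 + (I(-4, -2) + 2*7))² = (-66 + ((1 - 1*(-2)²) + 2*7))² = (-66 + ((1 - 1*4) + 14))² = (-66 + ((1 - 4) + 14))² = (-66 + (-3 + 14))² = (-66 + 11)² = (-55)² = 3025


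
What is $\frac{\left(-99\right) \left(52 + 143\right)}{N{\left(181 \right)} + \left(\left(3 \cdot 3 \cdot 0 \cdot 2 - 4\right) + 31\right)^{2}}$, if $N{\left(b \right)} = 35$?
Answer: $- \frac{19305}{764} \approx -25.268$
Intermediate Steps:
$\frac{\left(-99\right) \left(52 + 143\right)}{N{\left(181 \right)} + \left(\left(3 \cdot 3 \cdot 0 \cdot 2 - 4\right) + 31\right)^{2}} = \frac{\left(-99\right) \left(52 + 143\right)}{35 + \left(\left(3 \cdot 3 \cdot 0 \cdot 2 - 4\right) + 31\right)^{2}} = \frac{\left(-99\right) 195}{35 + \left(\left(9 \cdot 0 \cdot 2 - 4\right) + 31\right)^{2}} = - \frac{19305}{35 + \left(\left(0 \cdot 2 - 4\right) + 31\right)^{2}} = - \frac{19305}{35 + \left(\left(0 - 4\right) + 31\right)^{2}} = - \frac{19305}{35 + \left(-4 + 31\right)^{2}} = - \frac{19305}{35 + 27^{2}} = - \frac{19305}{35 + 729} = - \frac{19305}{764}$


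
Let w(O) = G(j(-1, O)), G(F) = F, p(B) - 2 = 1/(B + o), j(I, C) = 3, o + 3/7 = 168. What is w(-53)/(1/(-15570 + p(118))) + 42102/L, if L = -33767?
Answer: -3152614334823/67500233 ≈ -46705.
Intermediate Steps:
o = 1173/7 (o = -3/7 + 168 = 1173/7 ≈ 167.57)
p(B) = 2 + 1/(1173/7 + B) (p(B) = 2 + 1/(B + 1173/7) = 2 + 1/(1173/7 + B))
w(O) = 3
w(-53)/(1/(-15570 + p(118))) + 42102/L = 3/(1/(-15570 + (2353 + 14*118)/(1173 + 7*118))) + 42102/(-33767) = 3/(1/(-15570 + (2353 + 1652)/(1173 + 826))) + 42102*(-1/33767) = 3/(1/(-15570 + 4005/1999)) - 42102/33767 = 3/(1/(-31120425/1999)) - 42102/33767 = 3/(-1999/31120425) - 42102/33767 = 3*(-31120425/1999) - 42102/33767 = -93361275/1999 - 42102/33767 = -3152614334823/67500233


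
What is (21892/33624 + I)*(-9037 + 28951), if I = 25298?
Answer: 705820070059/1401 ≈ 5.0380e+8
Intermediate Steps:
(21892/33624 + I)*(-9037 + 28951) = (21892/33624 + 25298)*(-9037 + 28951) = (21892*(1/33624) + 25298)*19914 = (5473/8406 + 25298)*19914 = (212660461/8406)*19914 = 705820070059/1401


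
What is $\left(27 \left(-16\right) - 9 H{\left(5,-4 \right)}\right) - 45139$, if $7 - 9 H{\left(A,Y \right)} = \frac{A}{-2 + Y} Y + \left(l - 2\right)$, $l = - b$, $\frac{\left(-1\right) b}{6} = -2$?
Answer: $- \frac{136766}{3} \approx -45589.0$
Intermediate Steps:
$b = 12$ ($b = \left(-6\right) \left(-2\right) = 12$)
$l = -12$ ($l = \left(-1\right) 12 = -12$)
$H{\left(A,Y \right)} = \frac{7}{3} - \frac{A Y}{9 \left(-2 + Y\right)}$ ($H{\left(A,Y \right)} = \frac{7}{9} - \frac{\frac{A}{-2 + Y} Y - 14}{9} = \frac{7}{9} - \frac{\frac{A Y}{-2 + Y} - 14}{9} = \frac{7}{9} - \frac{-14 + \frac{A Y}{-2 + Y}}{9} = \frac{7}{9} - \left(- \frac{14}{9} + \frac{A Y}{9 \left(-2 + Y\right)}\right) = \frac{7}{3} - \frac{A Y}{9 \left(-2 + Y\right)}$)
$\left(27 \left(-16\right) - 9 H{\left(5,-4 \right)}\right) - 45139 = \left(27 \left(-16\right) - 9 \frac{-42 + 21 \left(-4\right) - 5 \left(-4\right)}{9 \left(-2 - 4\right)}\right) - 45139 = \left(-432 - 9 \frac{-42 - 84 + 20}{9 \left(-6\right)}\right) - 45139 = \left(-432 - 9 \cdot \frac{1}{9} \left(- \frac{1}{6}\right) \left(-106\right)\right) - 45139 = \left(-432 - \frac{53}{3}\right) - 45139 = - \frac{1349}{3} - 45139 = - \frac{136766}{3}$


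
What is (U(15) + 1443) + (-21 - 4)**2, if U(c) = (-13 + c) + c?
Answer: 2085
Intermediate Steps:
U(c) = -13 + 2*c
(U(15) + 1443) + (-21 - 4)**2 = ((-13 + 2*15) + 1443) + (-21 - 4)**2 = ((-13 + 30) + 1443) + (-25)**2 = (17 + 1443) + 625 = 1460 + 625 = 2085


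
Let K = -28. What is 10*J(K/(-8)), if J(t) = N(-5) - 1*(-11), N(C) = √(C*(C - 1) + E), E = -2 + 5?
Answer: 110 + 10*√33 ≈ 167.45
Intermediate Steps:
E = 3
N(C) = √(3 + C*(-1 + C)) (N(C) = √(C*(C - 1) + 3) = √(C*(-1 + C) + 3) = √(3 + C*(-1 + C)))
J(t) = 11 + √33 (J(t) = √(3 + (-5)² - 1*(-5)) - 1*(-11) = √(3 + 25 + 5) + 11 = √33 + 11 = 11 + √33)
10*J(K/(-8)) = 10*(11 + √33) = 110 + 10*√33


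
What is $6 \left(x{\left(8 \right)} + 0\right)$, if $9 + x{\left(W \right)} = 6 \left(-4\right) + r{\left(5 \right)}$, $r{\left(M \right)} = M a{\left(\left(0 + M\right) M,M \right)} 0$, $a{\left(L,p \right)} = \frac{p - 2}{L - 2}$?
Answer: $-198$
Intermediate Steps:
$a{\left(L,p \right)} = \frac{-2 + p}{-2 + L}$
$r{\left(M \right)} = 0$ ($r{\left(M \right)} = M \frac{-2 + M}{-2 + \left(0 + M\right) M} 0 = M \frac{-2 + M}{-2 + M M} 0 = M \frac{-2 + M}{-2 + M^{2}} \cdot 0 = \frac{M \left(-2 + M\right)}{-2 + M^{2}} \cdot 0 = 0$)
$x{\left(W \right)} = -33$ ($x{\left(W \right)} = -9 + \left(6 \left(-4\right) + 0\right) = -9 + \left(-24 + 0\right) = -9 - 24 = -33$)
$6 \left(x{\left(8 \right)} + 0\right) = 6 \left(-33 + 0\right) = 6 \left(-33\right) = -198$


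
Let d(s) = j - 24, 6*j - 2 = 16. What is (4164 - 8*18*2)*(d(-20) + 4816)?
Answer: 18585420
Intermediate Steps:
j = 3 (j = ⅓ + (⅙)*16 = ⅓ + 8/3 = 3)
d(s) = -21 (d(s) = 3 - 24 = -21)
(4164 - 8*18*2)*(d(-20) + 4816) = (4164 - 8*18*2)*(-21 + 4816) = (4164 - 144*2)*4795 = (4164 - 288)*4795 = 3876*4795 = 18585420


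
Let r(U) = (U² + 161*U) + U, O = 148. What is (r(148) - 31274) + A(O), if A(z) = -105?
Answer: 14501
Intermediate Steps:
r(U) = U² + 162*U
(r(148) - 31274) + A(O) = (148*(162 + 148) - 31274) - 105 = (148*310 - 31274) - 105 = (45880 - 31274) - 105 = 14606 - 105 = 14501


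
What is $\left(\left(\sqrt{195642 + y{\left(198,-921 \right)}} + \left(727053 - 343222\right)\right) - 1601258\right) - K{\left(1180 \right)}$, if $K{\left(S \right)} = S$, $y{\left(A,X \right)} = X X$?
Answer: $-1218607 + 3 \sqrt{115987} \approx -1.2176 \cdot 10^{6}$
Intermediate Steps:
$y{\left(A,X \right)} = X^{2}$
$\left(\left(\sqrt{195642 + y{\left(198,-921 \right)}} + \left(727053 - 343222\right)\right) - 1601258\right) - K{\left(1180 \right)} = \left(\left(\sqrt{195642 + \left(-921\right)^{2}} + \left(727053 - 343222\right)\right) - 1601258\right) - 1180 = \left(\left(\sqrt{195642 + 848241} + 383831\right) - 1601258\right) - 1180 = \left(\left(\sqrt{1043883} + 383831\right) - 1601258\right) - 1180 = \left(\left(3 \sqrt{115987} + 383831\right) - 1601258\right) - 1180 = \left(\left(383831 + 3 \sqrt{115987}\right) - 1601258\right) - 1180 = \left(-1217427 + 3 \sqrt{115987}\right) - 1180 = -1218607 + 3 \sqrt{115987}$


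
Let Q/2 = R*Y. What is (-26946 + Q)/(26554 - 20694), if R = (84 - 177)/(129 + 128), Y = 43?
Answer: -346656/75301 ≈ -4.6036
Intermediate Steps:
R = -93/257 ≈ -0.36187
Q = -7998/257 (Q = 2*(-93/257*43) = 2*(-3999/257) = -7998/257 ≈ -31.121)
(-26946 + Q)/(26554 - 20694) = (-26946 - 7998/257)/(26554 - 20694) = -6933120/257/5860 = -6933120/257*1/5860 = -346656/75301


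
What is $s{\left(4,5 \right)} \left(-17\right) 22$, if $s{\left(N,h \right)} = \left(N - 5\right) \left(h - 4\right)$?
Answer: $374$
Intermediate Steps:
$s{\left(N,h \right)} = \left(-5 + N\right) \left(-4 + h\right)$
$s{\left(4,5 \right)} \left(-17\right) 22 = \left(20 - 25 - 16 + 4 \cdot 5\right) \left(-17\right) 22 = \left(20 - 25 - 16 + 20\right) \left(-17\right) 22 = \left(-1\right) \left(-17\right) 22 = 17 \cdot 22 = 374$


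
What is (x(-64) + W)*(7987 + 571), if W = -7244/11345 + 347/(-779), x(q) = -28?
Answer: -2199722055498/8837755 ≈ -2.4890e+5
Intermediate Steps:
W = -9579791/8837755 (W = -7244*1/11345 + 347*(-1/779) = -7244/11345 - 347/779 = -9579791/8837755 ≈ -1.0840)
(x(-64) + W)*(7987 + 571) = (-28 - 9579791/8837755)*(7987 + 571) = -257036931/8837755*8558 = -2199722055498/8837755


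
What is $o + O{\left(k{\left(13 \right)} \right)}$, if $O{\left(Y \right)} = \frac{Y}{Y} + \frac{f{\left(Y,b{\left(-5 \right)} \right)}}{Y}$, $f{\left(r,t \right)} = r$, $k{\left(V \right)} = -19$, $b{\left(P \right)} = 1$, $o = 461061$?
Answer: $461063$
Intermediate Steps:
$O{\left(Y \right)} = 2$ ($O{\left(Y \right)} = \frac{Y}{Y} + \frac{Y}{Y} = 1 + 1 = 2$)
$o + O{\left(k{\left(13 \right)} \right)} = 461061 + 2 = 461063$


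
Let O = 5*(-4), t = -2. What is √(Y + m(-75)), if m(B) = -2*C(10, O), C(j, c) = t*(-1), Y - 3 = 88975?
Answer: 3*√9886 ≈ 298.29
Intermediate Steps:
O = -20
Y = 88978 (Y = 3 + 88975 = 88978)
C(j, c) = 2 (C(j, c) = -2*(-1) = 2)
m(B) = -4 (m(B) = -2*2 = -4)
√(Y + m(-75)) = √(88978 - 4) = √88974 = 3*√9886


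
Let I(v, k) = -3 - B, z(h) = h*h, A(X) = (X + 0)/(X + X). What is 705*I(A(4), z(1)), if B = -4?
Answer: 705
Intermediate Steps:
A(X) = ½ (A(X) = X/((2*X)) = X*(1/(2*X)) = ½)
z(h) = h²
I(v, k) = 1 (I(v, k) = -3 - 1*(-4) = -3 + 4 = 1)
705*I(A(4), z(1)) = 705*1 = 705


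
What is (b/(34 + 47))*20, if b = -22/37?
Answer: -440/2997 ≈ -0.14681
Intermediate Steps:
b = -22/37 (b = -22*1/37 = -22/37 ≈ -0.59459)
(b/(34 + 47))*20 = (-22/37/(34 + 47))*20 = (-22/37/81)*20 = ((1/81)*(-22/37))*20 = -22/2997*20 = -440/2997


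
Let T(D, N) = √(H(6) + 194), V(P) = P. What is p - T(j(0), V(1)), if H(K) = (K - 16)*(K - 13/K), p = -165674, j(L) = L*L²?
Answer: -165674 - √1401/3 ≈ -1.6569e+5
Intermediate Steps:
j(L) = L³
H(K) = (-16 + K)*(K - 13/K)
T(D, N) = √1401/3 (T(D, N) = √((-13 + 6² - 16*6 + 208/6) + 194) = √((-13 + 36 - 96 + 208*(⅙)) + 194) = √((-13 + 36 - 96 + 104/3) + 194) = √(-115/3 + 194) = √(467/3) = √1401/3)
p - T(j(0), V(1)) = -165674 - √1401/3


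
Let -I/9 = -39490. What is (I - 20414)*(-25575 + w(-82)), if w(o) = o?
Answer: -8594992372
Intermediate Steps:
I = 355410 (I = -9*(-39490) = 355410)
(I - 20414)*(-25575 + w(-82)) = (355410 - 20414)*(-25575 - 82) = 334996*(-25657) = -8594992372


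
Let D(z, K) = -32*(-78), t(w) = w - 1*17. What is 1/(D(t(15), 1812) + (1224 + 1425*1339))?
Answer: 1/1911795 ≈ 5.2307e-7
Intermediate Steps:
t(w) = -17 + w (t(w) = w - 17 = -17 + w)
D(z, K) = 2496
1/(D(t(15), 1812) + (1224 + 1425*1339)) = 1/(2496 + (1224 + 1425*1339)) = 1/(2496 + (1224 + 1908075)) = 1/(2496 + 1909299) = 1/1911795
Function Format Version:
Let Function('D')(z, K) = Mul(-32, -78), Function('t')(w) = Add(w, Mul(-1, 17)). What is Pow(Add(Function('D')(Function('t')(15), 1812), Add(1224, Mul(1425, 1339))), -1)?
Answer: Rational(1, 1911795) ≈ 5.2307e-7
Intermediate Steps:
Function('t')(w) = Add(-17, w) (Function('t')(w) = Add(w, -17) = Add(-17, w))
Function('D')(z, K) = 2496
Pow(Add(Function('D')(Function('t')(15), 1812), Add(1224, Mul(1425, 1339))), -1) = Pow(Add(2496, Add(1224, Mul(1425, 1339))), -1) = Pow(Add(2496, Add(1224, 1908075)), -1) = Pow(Add(2496, 1909299), -1) = Pow(1911795, -1) = Rational(1, 1911795)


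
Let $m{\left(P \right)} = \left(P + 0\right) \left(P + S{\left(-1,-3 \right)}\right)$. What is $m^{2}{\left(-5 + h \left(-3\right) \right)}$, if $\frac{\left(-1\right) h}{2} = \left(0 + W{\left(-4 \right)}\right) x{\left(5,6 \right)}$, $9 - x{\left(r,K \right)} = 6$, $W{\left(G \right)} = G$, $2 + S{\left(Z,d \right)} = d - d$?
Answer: $37002889$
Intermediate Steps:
$S{\left(Z,d \right)} = -2$ ($S{\left(Z,d \right)} = -2 + \left(d - d\right) = -2 + 0 = -2$)
$x{\left(r,K \right)} = 3$ ($x{\left(r,K \right)} = 9 - 6 = 3$)
$h = 24$ ($h = - 2 \left(0 - 4\right) 3 = - 2 \left(\left(-4\right) 3\right) = \left(-2\right) \left(-12\right) = 24$)
$m{\left(P \right)} = P \left(-2 + P\right)$ ($m{\left(P \right)} = \left(P + 0\right) \left(P - 2\right) = P \left(-2 + P\right)$)
$m^{2}{\left(-5 + h \left(-3\right) \right)} = \left(\left(-5 + 24 \left(-3\right)\right) \left(-2 + \left(-5 + 24 \left(-3\right)\right)\right)\right)^{2} = \left(\left(-5 - 72\right) \left(-2 - 77\right)\right)^{2} = \left(- 77 \left(-2 - 77\right)\right)^{2} = \left(\left(-77\right) \left(-79\right)\right)^{2} = 6083^{2} = 37002889$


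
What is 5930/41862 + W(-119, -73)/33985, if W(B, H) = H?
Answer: 99237562/711340035 ≈ 0.13951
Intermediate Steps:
5930/41862 + W(-119, -73)/33985 = 5930/41862 - 73/33985 = 5930*(1/41862) - 73*1/33985 = 2965/20931 - 73/33985 = 99237562/711340035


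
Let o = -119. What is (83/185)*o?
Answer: -9877/185 ≈ -53.389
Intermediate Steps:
(83/185)*o = (83/185)*(-119) = -9877/185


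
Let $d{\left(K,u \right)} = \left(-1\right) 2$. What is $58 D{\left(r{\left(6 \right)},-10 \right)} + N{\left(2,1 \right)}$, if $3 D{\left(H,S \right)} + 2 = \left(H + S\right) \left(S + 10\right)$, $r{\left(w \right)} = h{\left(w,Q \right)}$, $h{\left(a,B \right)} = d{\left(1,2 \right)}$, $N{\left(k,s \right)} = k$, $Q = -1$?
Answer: $- \frac{110}{3} \approx -36.667$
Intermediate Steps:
$d{\left(K,u \right)} = -2$
$h{\left(a,B \right)} = -2$
$r{\left(w \right)} = -2$
$D{\left(H,S \right)} = - \frac{2}{3} + \frac{\left(10 + S\right) \left(H + S\right)}{3}$ ($D{\left(H,S \right)} = - \frac{2}{3} + \frac{\left(H + S\right) \left(S + 10\right)}{3} = - \frac{2}{3} + \frac{\left(H + S\right) \left(10 + S\right)}{3} = - \frac{2}{3} + \frac{\left(10 + S\right) \left(H + S\right)}{3}$)
$58 D{\left(r{\left(6 \right)},-10 \right)} + N{\left(2,1 \right)} = 58 \left(- \frac{2}{3} + \frac{\left(-10\right)^{2}}{3} + \frac{10}{3} \left(-2\right) + \frac{10}{3} \left(-10\right) + \frac{1}{3} \left(-2\right) \left(-10\right)\right) + 2 = 58 \left(- \frac{2}{3} + \frac{1}{3} \cdot 100 - \frac{20}{3} - \frac{100}{3} + \frac{20}{3}\right) + 2 = 58 \left(- \frac{2}{3} + \frac{100}{3} - \frac{20}{3} - \frac{100}{3} + \frac{20}{3}\right) + 2 = 58 \left(- \frac{2}{3}\right) + 2 = - \frac{116}{3} + 2 = - \frac{110}{3}$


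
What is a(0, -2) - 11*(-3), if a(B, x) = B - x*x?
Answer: 29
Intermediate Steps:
a(B, x) = B - x**2
a(0, -2) - 11*(-3) = (0 - 1*(-2)**2) - 11*(-3) = (0 - 1*4) + 33 = (0 - 4) + 33 = -4 + 33 = 29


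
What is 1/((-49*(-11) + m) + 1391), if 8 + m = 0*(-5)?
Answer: 1/1922 ≈ 0.00052029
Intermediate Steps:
m = -8 (m = -8 + 0*(-5) = -8 + 0 = -8)
1/((-49*(-11) + m) + 1391) = 1/((-49*(-11) - 8) + 1391) = 1/((539 - 8) + 1391) = 1/(531 + 1391) = 1/1922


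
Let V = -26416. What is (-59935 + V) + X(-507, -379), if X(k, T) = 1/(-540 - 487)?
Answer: -88682478/1027 ≈ -86351.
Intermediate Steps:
X(k, T) = -1/1027 (X(k, T) = 1/(-1027) = -1/1027)
(-59935 + V) + X(-507, -379) = (-59935 - 26416) - 1/1027 = -86351 - 1/1027 = -88682478/1027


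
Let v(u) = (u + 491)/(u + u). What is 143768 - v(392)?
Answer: 112713229/784 ≈ 1.4377e+5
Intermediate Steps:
v(u) = (491 + u)/(2*u) (v(u) = (491 + u)/((2*u)) = (491 + u)*(1/(2*u)) = (491 + u)/(2*u))
143768 - v(392) = 143768 - (491 + 392)/(2*392) = 143768 - 883/(2*392) = 143768 - 1*883/784 = 143768 - 883/784 = 112713229/784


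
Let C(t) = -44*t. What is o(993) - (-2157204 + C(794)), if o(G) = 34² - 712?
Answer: 2192584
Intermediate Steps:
o(G) = 444 (o(G) = 1156 - 712 = 444)
o(993) - (-2157204 + C(794)) = 444 - (-2157204 - 44*794) = 444 - (-2157204 - 34936) = 444 - 1*(-2192140) = 444 + 2192140 = 2192584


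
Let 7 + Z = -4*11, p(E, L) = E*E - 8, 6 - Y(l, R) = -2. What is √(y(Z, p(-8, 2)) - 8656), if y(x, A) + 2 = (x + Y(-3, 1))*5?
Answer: I*√8873 ≈ 94.197*I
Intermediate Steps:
Y(l, R) = 8 (Y(l, R) = 6 - 1*(-2) = 6 + 2 = 8)
p(E, L) = -8 + E² (p(E, L) = E² - 8 = -8 + E²)
Z = -51 (Z = -7 - 4*11 = -7 - 44 = -51)
y(x, A) = 38 + 5*x (y(x, A) = -2 + (x + 8)*5 = -2 + (8 + x)*5 = -2 + (40 + 5*x) = 38 + 5*x)
√(y(Z, p(-8, 2)) - 8656) = √((38 + 5*(-51)) - 8656) = √((38 - 255) - 8656) = √(-217 - 8656) = √(-8873) = I*√8873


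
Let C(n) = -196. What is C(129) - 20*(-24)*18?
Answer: 8444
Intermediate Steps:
C(129) - 20*(-24)*18 = -196 - 20*(-24)*18 = -196 + 480*18 = -196 + 8640 = 8444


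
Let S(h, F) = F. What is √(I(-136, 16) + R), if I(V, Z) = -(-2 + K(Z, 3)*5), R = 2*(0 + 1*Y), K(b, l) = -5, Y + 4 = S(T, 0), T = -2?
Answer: √19 ≈ 4.3589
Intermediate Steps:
Y = -4 (Y = -4 + 0 = -4)
R = -8 (R = 2*(0 + 1*(-4)) = 2*(0 - 4) = 2*(-4) = -8)
I(V, Z) = 27 (I(V, Z) = -(-2 - 5*5) = -(-2 - 25) = -1*(-27) = 27)
√(I(-136, 16) + R) = √(27 - 8) = √19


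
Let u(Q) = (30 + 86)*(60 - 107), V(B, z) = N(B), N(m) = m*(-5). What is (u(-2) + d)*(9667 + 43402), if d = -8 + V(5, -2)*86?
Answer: -403855090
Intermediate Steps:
N(m) = -5*m
V(B, z) = -5*B
u(Q) = -5452 (u(Q) = 116*(-47) = -5452)
d = -2158 (d = -8 - 5*5*86 = -8 - 25*86 = -8 - 2150 = -2158)
(u(-2) + d)*(9667 + 43402) = (-5452 - 2158)*(9667 + 43402) = -7610*53069 = -403855090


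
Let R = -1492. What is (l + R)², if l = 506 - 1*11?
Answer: 994009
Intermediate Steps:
l = 495 (l = 506 - 11 = 495)
(l + R)² = (495 - 1492)² = (-997)² = 994009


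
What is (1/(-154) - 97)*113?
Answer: -1688107/154 ≈ -10962.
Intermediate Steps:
(1/(-154) - 97)*113 = (-1/154 - 97)*113 = -14939/154*113 = -1688107/154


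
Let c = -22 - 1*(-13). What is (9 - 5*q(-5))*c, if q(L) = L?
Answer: -306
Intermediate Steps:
c = -9 (c = -22 + 13 = -9)
(9 - 5*q(-5))*c = (9 - 5*(-5))*(-9) = (9 + 25)*(-9) = 34*(-9) = -306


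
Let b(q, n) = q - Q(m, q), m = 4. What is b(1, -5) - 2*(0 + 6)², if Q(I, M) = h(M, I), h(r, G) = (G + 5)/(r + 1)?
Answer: -151/2 ≈ -75.500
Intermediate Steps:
h(r, G) = (5 + G)/(1 + r)
Q(I, M) = (5 + I)/(1 + M)
b(q, n) = q - 9/(1 + q) (b(q, n) = q - (5 + 4)/(1 + q) = q - 9/(1 + q))
b(1, -5) - 2*(0 + 6)² = (-9 + 1*(1 + 1))/(1 + 1) - 2*(0 + 6)² = (-9 + 1*2)/2 - 2*6² = (-9 + 2)/2 - 2*36 = (½)*(-7) - 72 = -7/2 - 72 = -151/2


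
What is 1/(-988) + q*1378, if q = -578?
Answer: -786926193/988 ≈ -7.9648e+5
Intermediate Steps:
1/(-988) + q*1378 = 1/(-988) - 578*1378 = -1/988 - 796484 = -786926193/988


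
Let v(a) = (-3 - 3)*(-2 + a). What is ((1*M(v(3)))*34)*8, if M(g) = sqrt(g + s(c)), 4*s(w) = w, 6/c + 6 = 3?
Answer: 136*I*sqrt(26) ≈ 693.47*I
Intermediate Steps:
c = -2 (c = 6/(-6 + 3) = 6/(-3) = 6*(-1/3) = -2)
s(w) = w/4
v(a) = 12 - 6*a (v(a) = -6*(-2 + a) = 12 - 6*a)
M(g) = sqrt(-1/2 + g) (M(g) = sqrt(g + (1/4)*(-2)) = sqrt(g - 1/2) = sqrt(-1/2 + g))
((1*M(v(3)))*34)*8 = ((1*(sqrt(-2 + 4*(12 - 6*3))/2))*34)*8 = ((1*(sqrt(-2 + 4*(12 - 18))/2))*34)*8 = ((1*(sqrt(-2 + 4*(-6))/2))*34)*8 = ((1*(sqrt(-2 - 24)/2))*34)*8 = ((1*(sqrt(-26)/2))*34)*8 = ((1*((I*sqrt(26))/2))*34)*8 = ((1*(I*sqrt(26)/2))*34)*8 = ((I*sqrt(26)/2)*34)*8 = (17*I*sqrt(26))*8 = 136*I*sqrt(26)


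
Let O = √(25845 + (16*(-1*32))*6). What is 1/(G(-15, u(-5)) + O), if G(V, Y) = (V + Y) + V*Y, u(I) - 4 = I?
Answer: 1/22772 + √22773/22772 ≈ 0.0066708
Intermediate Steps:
u(I) = 4 + I
O = √22773 (O = √(25845 + (16*(-32))*6) = √(25845 - 512*6) = √(25845 - 3072) = √22773 ≈ 150.91)
G(V, Y) = V + Y + V*Y
1/(G(-15, u(-5)) + O) = 1/((-15 + (4 - 5) - 15*(4 - 5)) + √22773) = 1/((-15 - 1 - 15*(-1)) + √22773) = 1/((-15 - 1 + 15) + √22773) = 1/(-1 + √22773)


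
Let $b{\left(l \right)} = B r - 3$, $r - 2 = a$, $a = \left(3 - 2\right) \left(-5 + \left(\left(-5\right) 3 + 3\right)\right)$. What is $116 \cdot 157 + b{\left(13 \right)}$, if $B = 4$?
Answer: $18149$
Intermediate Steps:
$a = -17$ ($a = 1 \left(-5 + \left(-15 + 3\right)\right) = 1 \left(-5 - 12\right) = 1 \left(-17\right) = -17$)
$r = -15$ ($r = 2 - 17 = -15$)
$b{\left(l \right)} = -63$ ($b{\left(l \right)} = 4 \left(-15\right) - 3 = -60 - 3 = -63$)
$116 \cdot 157 + b{\left(13 \right)} = 116 \cdot 157 - 63 = 18212 - 63 = 18149$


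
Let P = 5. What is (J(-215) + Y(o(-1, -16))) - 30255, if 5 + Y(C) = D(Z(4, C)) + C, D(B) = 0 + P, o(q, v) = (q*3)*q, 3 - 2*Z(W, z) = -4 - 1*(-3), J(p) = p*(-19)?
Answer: -26167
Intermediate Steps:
J(p) = -19*p
Z(W, z) = 2 (Z(W, z) = 3/2 - (-4 - 1*(-3))/2 = 3/2 - (-4 + 3)/2 = 3/2 - ½*(-1) = 3/2 + ½ = 2)
o(q, v) = 3*q² (o(q, v) = (3*q)*q = 3*q²)
D(B) = 5 (D(B) = 0 + 5 = 5)
Y(C) = C (Y(C) = -5 + (5 + C) = C)
(J(-215) + Y(o(-1, -16))) - 30255 = (-19*(-215) + 3*(-1)²) - 30255 = (4085 + 3*1) - 30255 = (4085 + 3) - 30255 = 4088 - 30255 = -26167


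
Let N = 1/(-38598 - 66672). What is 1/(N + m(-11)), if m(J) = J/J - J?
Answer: 105270/1263239 ≈ 0.083333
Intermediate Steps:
m(J) = 1 - J
N = -1/105270 (N = 1/(-105270) = -1/105270 ≈ -9.4994e-6)
1/(N + m(-11)) = 1/(-1/105270 + (1 - 1*(-11))) = 1/(-1/105270 + (1 + 11)) = 1/(-1/105270 + 12) = 1/(1263239/105270) = 105270/1263239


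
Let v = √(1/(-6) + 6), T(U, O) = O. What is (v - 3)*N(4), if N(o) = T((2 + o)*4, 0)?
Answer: 0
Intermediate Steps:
N(o) = 0
v = √210/6 (v = √(-⅙ + 6) = √(35/6) = √210/6 ≈ 2.4152)
(v - 3)*N(4) = (√210/6 - 3)*0 = (-3 + √210/6)*0 = 0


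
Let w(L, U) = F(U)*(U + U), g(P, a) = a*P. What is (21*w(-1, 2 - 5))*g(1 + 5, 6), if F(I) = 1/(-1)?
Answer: 4536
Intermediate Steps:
F(I) = -1
g(P, a) = P*a
w(L, U) = -2*U (w(L, U) = -(U + U) = -2*U)
(21*w(-1, 2 - 5))*g(1 + 5, 6) = (21*(-2*(2 - 5)))*((1 + 5)*6) = (21*(-2*(-3)))*(6*6) = (21*6)*36 = 126*36 = 4536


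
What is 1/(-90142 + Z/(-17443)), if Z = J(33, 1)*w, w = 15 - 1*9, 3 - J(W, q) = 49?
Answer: -17443/1572346630 ≈ -1.1094e-5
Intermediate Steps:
J(W, q) = -46 (J(W, q) = 3 - 1*49 = 3 - 49 = -46)
w = 6 (w = 15 - 9 = 6)
Z = -276 (Z = -46*6 = -276)
1/(-90142 + Z/(-17443)) = 1/(-90142 - 276/(-17443)) = 1/(-90142 - 276*(-1/17443)) = 1/(-90142 + 276/17443) = 1/(-1572346630/17443) = -17443/1572346630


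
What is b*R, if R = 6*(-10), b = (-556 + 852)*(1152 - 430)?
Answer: -12822720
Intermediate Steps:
b = 213712 (b = 296*722 = 213712)
R = -60
b*R = 213712*(-60) = -12822720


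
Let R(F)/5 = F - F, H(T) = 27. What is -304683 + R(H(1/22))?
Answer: -304683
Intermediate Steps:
R(F) = 0 (R(F) = 5*(F - F) = 5*0 = 0)
-304683 + R(H(1/22)) = -304683 + 0 = -304683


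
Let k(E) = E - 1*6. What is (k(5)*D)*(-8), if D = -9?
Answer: -72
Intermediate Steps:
k(E) = -6 + E (k(E) = E - 6 = -6 + E)
(k(5)*D)*(-8) = ((-6 + 5)*(-9))*(-8) = -1*(-9)*(-8) = 9*(-8) = -72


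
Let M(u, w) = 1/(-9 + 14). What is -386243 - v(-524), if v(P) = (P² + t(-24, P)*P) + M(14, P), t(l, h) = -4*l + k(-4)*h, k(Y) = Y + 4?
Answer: -3052576/5 ≈ -6.1052e+5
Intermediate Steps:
k(Y) = 4 + Y
M(u, w) = ⅕ (M(u, w) = 1/5 = ⅕)
t(l, h) = -4*l (t(l, h) = -4*l + (4 - 4)*h = -4*l + 0*h = -4*l + 0 = -4*l)
v(P) = ⅕ + P² + 96*P (v(P) = (P² + (-4*(-24))*P) + ⅕ = (P² + 96*P) + ⅕ = ⅕ + P² + 96*P)
-386243 - v(-524) = -386243 - (⅕ + (-524)² + 96*(-524)) = -386243 - (⅕ + 274576 - 50304) = -386243 - 1*1121361/5 = -386243 - 1121361/5 = -3052576/5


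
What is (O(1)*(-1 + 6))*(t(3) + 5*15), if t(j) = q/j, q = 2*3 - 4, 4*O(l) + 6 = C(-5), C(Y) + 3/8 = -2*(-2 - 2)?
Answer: 14755/96 ≈ 153.70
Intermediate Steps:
C(Y) = 61/8 (C(Y) = -3/8 - 2*(-2 - 2) = -3/8 - 2*(-4) = -3/8 + 8 = 61/8)
O(l) = 13/32 (O(l) = -3/2 + (¼)*(61/8) = -3/2 + 61/32 = 13/32)
q = 2 (q = 6 - 4 = 2)
t(j) = 2/j
(O(1)*(-1 + 6))*(t(3) + 5*15) = (13*(-1 + 6)/32)*(2/3 + 5*15) = ((13/32)*5)*(2*(⅓) + 75) = 65*(⅔ + 75)/32 = (65/32)*(227/3) = 14755/96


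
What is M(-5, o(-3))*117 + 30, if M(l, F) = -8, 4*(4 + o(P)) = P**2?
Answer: -906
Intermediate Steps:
o(P) = -4 + P**2/4
M(-5, o(-3))*117 + 30 = -8*117 + 30 = -936 + 30 = -906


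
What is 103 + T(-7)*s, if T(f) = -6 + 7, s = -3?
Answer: 100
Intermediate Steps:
T(f) = 1
103 + T(-7)*s = 103 + 1*(-3) = 103 - 3 = 100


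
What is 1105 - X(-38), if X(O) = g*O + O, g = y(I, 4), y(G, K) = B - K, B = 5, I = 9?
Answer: 1181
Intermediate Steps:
y(G, K) = 5 - K
g = 1 (g = 5 - 1*4 = 5 - 4 = 1)
X(O) = 2*O (X(O) = 1*O + O = O + O = 2*O)
1105 - X(-38) = 1105 - 2*(-38) = 1105 - 1*(-76) = 1105 + 76 = 1181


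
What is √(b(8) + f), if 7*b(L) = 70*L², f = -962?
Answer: I*√322 ≈ 17.944*I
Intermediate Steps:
b(L) = 10*L² (b(L) = (70*L²)/7 = 10*L²)
√(b(8) + f) = √(10*8² - 962) = √(10*64 - 962) = √(640 - 962) = √(-322) = I*√322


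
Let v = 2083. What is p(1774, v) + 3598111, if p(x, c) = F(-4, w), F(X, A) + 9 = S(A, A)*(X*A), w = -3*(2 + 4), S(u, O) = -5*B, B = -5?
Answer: 3599902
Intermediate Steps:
S(u, O) = 25 (S(u, O) = -5*(-5) = 25)
w = -18 (w = -3*6 = -18)
F(X, A) = -9 + 25*A*X (F(X, A) = -9 + 25*(X*A) = -9 + 25*(A*X) = -9 + 25*A*X)
p(x, c) = 1791 (p(x, c) = -9 + 25*(-18)*(-4) = -9 + 1800 = 1791)
p(1774, v) + 3598111 = 1791 + 3598111 = 3599902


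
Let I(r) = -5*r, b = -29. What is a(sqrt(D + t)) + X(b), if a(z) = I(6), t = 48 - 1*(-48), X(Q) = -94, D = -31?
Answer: -124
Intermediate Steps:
t = 96 (t = 48 + 48 = 96)
a(z) = -30 (a(z) = -5*6 = -30)
a(sqrt(D + t)) + X(b) = -30 - 94 = -124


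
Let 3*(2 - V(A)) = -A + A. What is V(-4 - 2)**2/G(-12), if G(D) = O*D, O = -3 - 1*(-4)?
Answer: -1/3 ≈ -0.33333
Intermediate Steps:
O = 1 (O = -3 + 4 = 1)
V(A) = 2 (V(A) = 2 - (-A + A)/3 = 2 - 1/3*0 = 2 + 0 = 2)
G(D) = D (G(D) = 1*D = D)
V(-4 - 2)**2/G(-12) = 2**2/(-12) = 4*(-1/12) = -1/3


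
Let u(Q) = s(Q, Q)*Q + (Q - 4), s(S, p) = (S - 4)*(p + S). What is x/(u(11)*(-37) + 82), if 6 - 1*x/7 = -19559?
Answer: -2107/967 ≈ -2.1789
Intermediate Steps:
x = 136955 (x = 42 - 7*(-19559) = 42 + 136913 = 136955)
s(S, p) = (-4 + S)*(S + p)
u(Q) = -4 + Q + Q*(-8*Q + 2*Q²) (u(Q) = (Q² - 4*Q - 4*Q + Q*Q)*Q + (Q - 4) = (Q² - 4*Q - 4*Q + Q²)*Q + (-4 + Q) = (-8*Q + 2*Q²)*Q + (-4 + Q) = Q*(-8*Q + 2*Q²) + (-4 + Q) = -4 + Q + Q*(-8*Q + 2*Q²))
x/(u(11)*(-37) + 82) = 136955/((-4 + 11 + 2*11²*(-4 + 11))*(-37) + 82) = 136955/((-4 + 11 + 2*121*7)*(-37) + 82) = 136955/((-4 + 11 + 1694)*(-37) + 82) = 136955/(1701*(-37) + 82) = 136955/(-62937 + 82) = 136955/(-62855) = 136955*(-1/62855) = -2107/967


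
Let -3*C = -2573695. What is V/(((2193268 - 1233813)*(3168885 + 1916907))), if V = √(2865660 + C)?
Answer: √1340481/2927753138016 ≈ 3.9545e-10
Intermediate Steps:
C = 2573695/3 (C = -⅓*(-2573695) = 2573695/3 ≈ 8.5790e+5)
V = 5*√1340481/3 (V = √(2865660 + 2573695/3) = √(11170675/3) = 5*√1340481/3 ≈ 1929.7)
V/(((2193268 - 1233813)*(3168885 + 1916907))) = (5*√1340481/3)/(((2193268 - 1233813)*(3168885 + 1916907))) = (5*√1340481/3)/((959455*5085792)) = (5*√1340481/3)/4879588563360 = (5*√1340481/3)*(1/4879588563360) = √1340481/2927753138016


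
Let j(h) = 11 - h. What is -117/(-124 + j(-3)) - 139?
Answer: -15173/110 ≈ -137.94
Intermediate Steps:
-117/(-124 + j(-3)) - 139 = -117/(-124 + (11 - 1*(-3))) - 139 = -117/(-124 + (11 + 3)) - 139 = -117/(-124 + 14) - 139 = -117/(-110) - 139 = -1/110*(-117) - 139 = 117/110 - 139 = -15173/110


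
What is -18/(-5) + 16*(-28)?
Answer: -2222/5 ≈ -444.40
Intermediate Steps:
-18/(-5) + 16*(-28) = -18*(-⅕) - 448 = 18/5 - 448 = -2222/5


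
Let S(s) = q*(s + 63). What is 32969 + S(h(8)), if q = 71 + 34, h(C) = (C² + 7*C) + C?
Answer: 53024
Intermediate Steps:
h(C) = C² + 8*C
q = 105
S(s) = 6615 + 105*s (S(s) = 105*(s + 63) = 105*(63 + s) = 6615 + 105*s)
32969 + S(h(8)) = 32969 + (6615 + 105*(8*(8 + 8))) = 32969 + (6615 + 105*(8*16)) = 32969 + (6615 + 105*128) = 32969 + (6615 + 13440) = 32969 + 20055 = 53024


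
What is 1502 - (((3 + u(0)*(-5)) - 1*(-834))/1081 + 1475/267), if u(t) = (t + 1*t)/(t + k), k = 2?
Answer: 431699800/288627 ≈ 1495.7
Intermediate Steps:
u(t) = 2*t/(2 + t) (u(t) = (t + 1*t)/(t + 2) = (t + t)/(2 + t) = (2*t)/(2 + t) = 2*t/(2 + t))
1502 - (((3 + u(0)*(-5)) - 1*(-834))/1081 + 1475/267) = 1502 - (((3 + (2*0/(2 + 0))*(-5)) - 1*(-834))/1081 + 1475/267) = 1502 - (((3 + (2*0/2)*(-5)) + 834)*(1/1081) + 1475*(1/267)) = 1502 - (((3 + (2*0*(½))*(-5)) + 834)*(1/1081) + 1475/267) = 1502 - (((3 + 0*(-5)) + 834)*(1/1081) + 1475/267) = 1502 - (((3 + 0) + 834)*(1/1081) + 1475/267) = 1502 - ((3 + 834)*(1/1081) + 1475/267) = 1502 - (837*(1/1081) + 1475/267) = 1502 - (837/1081 + 1475/267) = 1502 - 1*1817954/288627 = 1502 - 1817954/288627 = 431699800/288627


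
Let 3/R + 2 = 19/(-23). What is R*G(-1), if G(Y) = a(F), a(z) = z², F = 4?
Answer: -1104/65 ≈ -16.985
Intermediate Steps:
G(Y) = 16 (G(Y) = 4² = 16)
R = -69/65 (R = 3/(-2 + 19/(-23)) = 3/(-2 + 19*(-1/23)) = 3/(-2 - 19/23) = 3/(-65/23) = 3*(-23/65) = -69/65 ≈ -1.0615)
R*G(-1) = -69/65*16 = -1104/65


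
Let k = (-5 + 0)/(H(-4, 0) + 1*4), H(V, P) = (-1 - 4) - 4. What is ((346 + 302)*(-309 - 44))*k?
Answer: -228744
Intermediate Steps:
H(V, P) = -9 (H(V, P) = -5 - 4 = -9)
k = 1 (k = (-5 + 0)/(-9 + 1*4) = -5/(-9 + 4) = -5/(-5) = -5*(-⅕) = 1)
((346 + 302)*(-309 - 44))*k = ((346 + 302)*(-309 - 44))*1 = (648*(-353))*1 = -228744*1 = -228744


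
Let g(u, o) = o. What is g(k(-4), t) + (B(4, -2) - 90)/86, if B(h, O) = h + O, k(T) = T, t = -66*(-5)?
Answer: 14146/43 ≈ 328.98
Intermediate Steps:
t = 330
B(h, O) = O + h
g(k(-4), t) + (B(4, -2) - 90)/86 = 330 + ((-2 + 4) - 90)/86 = 330 + (2 - 90)*(1/86) = 330 - 88*1/86 = 330 - 44/43 = 14146/43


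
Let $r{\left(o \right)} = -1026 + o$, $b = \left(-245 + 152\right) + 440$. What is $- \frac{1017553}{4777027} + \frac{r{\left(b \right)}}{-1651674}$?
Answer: $- \frac{1677422232389}{7890091293198} \approx -0.2126$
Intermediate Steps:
$b = 347$ ($b = -93 + 440 = 347$)
$- \frac{1017553}{4777027} + \frac{r{\left(b \right)}}{-1651674} = - \frac{1017553}{4777027} + \frac{-1026 + 347}{-1651674} = \left(-1017553\right) \frac{1}{4777027} - - \frac{679}{1651674} = - \frac{1017553}{4777027} + \frac{679}{1651674} = - \frac{1677422232389}{7890091293198}$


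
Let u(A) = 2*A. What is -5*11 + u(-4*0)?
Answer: -55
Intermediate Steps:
-5*11 + u(-4*0) = -5*11 + 2*(-4*0) = -55 + 2*0 = -55 + 0 = -55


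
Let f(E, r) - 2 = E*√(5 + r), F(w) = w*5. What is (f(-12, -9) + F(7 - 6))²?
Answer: (7 - 24*I)² ≈ -527.0 - 336.0*I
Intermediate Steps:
F(w) = 5*w
f(E, r) = 2 + E*√(5 + r)
(f(-12, -9) + F(7 - 6))² = ((2 - 12*√(5 - 9)) + 5*(7 - 6))² = ((2 - 24*I) + 5*1)² = ((2 - 24*I) + 5)² = (7 - 24*I)²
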